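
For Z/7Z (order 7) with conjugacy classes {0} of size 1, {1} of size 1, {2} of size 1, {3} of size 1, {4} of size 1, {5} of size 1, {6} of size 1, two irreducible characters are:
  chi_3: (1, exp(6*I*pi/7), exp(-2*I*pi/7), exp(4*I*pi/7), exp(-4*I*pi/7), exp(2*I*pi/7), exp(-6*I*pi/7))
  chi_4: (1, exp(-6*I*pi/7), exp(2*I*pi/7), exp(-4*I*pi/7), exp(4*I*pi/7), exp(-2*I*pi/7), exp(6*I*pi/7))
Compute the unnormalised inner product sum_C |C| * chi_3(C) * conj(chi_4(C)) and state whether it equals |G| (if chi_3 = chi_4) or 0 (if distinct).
Sum = 0; so <chi_3, chi_4> = 0 (distinct irreducibles are orthogonal).

Explanation: Compute term by term over conjugacy classes (|C| * chi_3(C) * conj(chi_4(C))):
  1*(1)*conj(1) + 1*(exp(6*I*pi/7))*conj(exp(-6*I*pi/7)) + 1*(exp(-2*I*pi/7))*conj(exp(2*I*pi/7)) + 1*(exp(4*I*pi/7))*conj(exp(-4*I*pi/7)) + 1*(exp(-4*I*pi/7))*conj(exp(4*I*pi/7)) + 1*(exp(2*I*pi/7))*conj(exp(-2*I*pi/7)) + 1*(exp(-6*I*pi/7))*conj(exp(6*I*pi/7))
  = (1) + (exp(-2*I*pi/7)) + (exp(-4*I*pi/7)) + (exp(-6*I*pi/7)) + (exp(6*I*pi/7)) + (exp(4*I*pi/7)) + (exp(2*I*pi/7))
  = 0.
(Exp terms are combined using exp(i*s)*conj(exp(i*t)) = exp(i*(s-t)), and sums of them are collapsed using the identity that for every m > 1 the m distinct m-th roots of unity sum to 0, e.g. 1 + exp(2*I*pi/3) + exp(-2*I*pi/3) = 0.)
Dividing by |G| = 7 gives 0/7 = 0, matching the row-orthogonality relation <chi_3, chi_4> = [chi_3 = chi_4].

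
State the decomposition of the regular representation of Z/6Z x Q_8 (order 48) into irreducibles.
Each irreducible V_i of dimension d_i appears with multiplicity d_i, i.e. rho_reg = (direct sum over all irreducibles V_i) d_i V_i. The irreducible dimensions for Z/6Z x Q_8 are 1, 1, 1, 1, 1, 1, 1, 1, 1, 1, 1, 1, 1, 1, 1, 1, 1, 1, 1, 1, 1, 1, 1, 1, 2, 2, 2, 2, 2, 2: 24 irreducibles of dimension 1, each with multiplicity 1; 6 irreducibles of dimension 2, each with multiplicity 2. Total dimension 24*1*1 + 6*2*2 = 48 = |G|.

General theorem: in the regular representation of a finite group G, each irreducible appears with multiplicity equal to its dimension. Check: dim(rho_reg) = sum d_i^2 = 1 + 1 + 1 + 1 + 1 + 1 + 1 + 1 + 1 + 1 + 1 + 1 + 1 + 1 + 1 + 1 + 1 + 1 + 1 + 1 + 1 + 1 + 1 + 1 + 4 + 4 + 4 + 4 + 4 + 4 = 48 = |G|.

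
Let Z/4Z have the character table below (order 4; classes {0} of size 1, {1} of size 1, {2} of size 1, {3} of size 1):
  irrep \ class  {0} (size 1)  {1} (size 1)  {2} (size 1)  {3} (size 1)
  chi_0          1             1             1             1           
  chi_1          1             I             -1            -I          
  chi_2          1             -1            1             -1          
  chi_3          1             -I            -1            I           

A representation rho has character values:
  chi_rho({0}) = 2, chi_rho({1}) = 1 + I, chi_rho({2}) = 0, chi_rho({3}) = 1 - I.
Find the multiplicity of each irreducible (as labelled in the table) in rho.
Multiplicities: chi_0: 1, chi_1: 1, chi_2: 0, chi_3: 0.

Argument: Use <chi_rho, chi> = (1/|G|) sum_C |C| * chi_rho(C) * conj(chi(C)) with |G| = 4 for each irreducible chi in the table:
  <chi_rho, chi_0> = (1/4)[1*(2)*conj(1) + 1*(1 + I)*conj(1) + 1*(0)*conj(1) + 1*(1 - I)*conj(1)]
      = (1/4)[(2) + (1 + I) + (0) + (1 - I)] = 4/4 = 1
  <chi_rho, chi_1> = (1/4)[1*(2)*conj(1) + 1*(1 + I)*conj(I) + 1*(0)*conj(-1) + 1*(1 - I)*conj(-I)]
      = (1/4)[(2) + (1 - I) + (0) + (1 + I)] = 4/4 = 1
  <chi_rho, chi_2> = (1/4)[1*(2)*conj(1) + 1*(1 + I)*conj(-1) + 1*(0)*conj(1) + 1*(1 - I)*conj(-1)]
      = (1/4)[(2) + (-1 - I) + (0) + (-1 + I)] = 0/4 = 0
  <chi_rho, chi_3> = (1/4)[1*(2)*conj(1) + 1*(1 + I)*conj(-I) + 1*(0)*conj(-1) + 1*(1 - I)*conj(I)]
      = (1/4)[(2) + (-1 + I) + (0) + (-1 - I)] = 0/4 = 0
(Exp terms are combined using exp(i*s)*conj(exp(i*t)) = exp(i*(s-t)), and sums of them are collapsed using the identity that for every m > 1 the m distinct m-th roots of unity sum to 0, e.g. 1 + exp(2*I*pi/3) + exp(-2*I*pi/3) = 0.)
Dimension check: dim(rho) = sum (mult * dim) = 1*1 + 1*1 + 0*1 + 0*1 = 2 = chi_rho(e) = 2.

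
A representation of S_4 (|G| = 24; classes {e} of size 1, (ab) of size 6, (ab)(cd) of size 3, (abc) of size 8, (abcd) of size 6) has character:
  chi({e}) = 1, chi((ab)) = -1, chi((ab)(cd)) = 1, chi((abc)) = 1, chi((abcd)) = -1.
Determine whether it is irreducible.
Irreducible: <chi, chi> = 1.

Explanation: <chi, chi> = (1/|G|) sum_C |C| * |chi(C)|^2 = (1/24)[1*|1|^2 + 6*|-1|^2 + 3*|1|^2 + 8*|1|^2 + 6*|-1|^2]
  = (1/24)[(1) + (6) + (3) + (8) + (6)] = 24/24 = 1.
A character is irreducible iff <chi, chi> = 1, so this representation is irreducible.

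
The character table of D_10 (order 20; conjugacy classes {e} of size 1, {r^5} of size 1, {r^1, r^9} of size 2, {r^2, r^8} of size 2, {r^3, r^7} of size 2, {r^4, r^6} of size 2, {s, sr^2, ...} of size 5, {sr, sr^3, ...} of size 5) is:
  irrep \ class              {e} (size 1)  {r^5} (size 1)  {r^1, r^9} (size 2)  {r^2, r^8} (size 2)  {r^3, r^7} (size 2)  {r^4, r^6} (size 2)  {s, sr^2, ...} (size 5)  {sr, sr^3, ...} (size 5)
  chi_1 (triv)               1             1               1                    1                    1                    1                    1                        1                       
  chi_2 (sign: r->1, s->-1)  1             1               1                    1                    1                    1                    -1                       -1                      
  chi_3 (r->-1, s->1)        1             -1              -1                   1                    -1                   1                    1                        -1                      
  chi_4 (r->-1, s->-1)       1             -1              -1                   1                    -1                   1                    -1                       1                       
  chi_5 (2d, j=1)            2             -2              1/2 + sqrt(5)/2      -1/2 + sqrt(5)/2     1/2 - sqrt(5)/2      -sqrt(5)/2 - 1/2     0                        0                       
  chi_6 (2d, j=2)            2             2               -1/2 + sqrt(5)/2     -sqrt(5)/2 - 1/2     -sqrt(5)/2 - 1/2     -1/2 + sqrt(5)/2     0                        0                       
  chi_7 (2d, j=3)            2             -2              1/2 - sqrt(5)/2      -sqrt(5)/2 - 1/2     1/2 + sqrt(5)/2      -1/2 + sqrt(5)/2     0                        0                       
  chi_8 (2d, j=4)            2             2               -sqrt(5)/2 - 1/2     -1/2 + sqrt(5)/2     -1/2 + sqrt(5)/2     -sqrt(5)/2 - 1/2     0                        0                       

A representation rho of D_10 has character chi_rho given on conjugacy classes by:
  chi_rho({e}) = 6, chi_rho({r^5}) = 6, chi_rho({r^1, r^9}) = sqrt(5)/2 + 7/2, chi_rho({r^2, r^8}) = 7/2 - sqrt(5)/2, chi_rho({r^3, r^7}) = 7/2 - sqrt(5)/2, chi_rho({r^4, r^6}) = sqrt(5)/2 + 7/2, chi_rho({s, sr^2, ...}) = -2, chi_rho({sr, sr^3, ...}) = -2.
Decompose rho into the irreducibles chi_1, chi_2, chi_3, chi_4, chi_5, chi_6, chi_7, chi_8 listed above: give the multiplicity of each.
Multiplicities: chi_1: 1, chi_2: 3, chi_3: 0, chi_4: 0, chi_5: 0, chi_6: 1, chi_7: 0, chi_8: 0.

Details: Use <chi_rho, chi> = (1/|G|) sum_C |C| * chi_rho(C) * conj(chi(C)) with |G| = 20 for each irreducible chi in the table:
  <chi_rho, chi_1> = (1/20)[1*(6)*conj(1) + 1*(6)*conj(1) + 2*(sqrt(5)/2 + 7/2)*conj(1) + 2*(7/2 - sqrt(5)/2)*conj(1) + 2*(7/2 - sqrt(5)/2)*conj(1) + 2*(sqrt(5)/2 + 7/2)*conj(1) + 5*(-2)*conj(1) + 5*(-2)*conj(1)]
      = (1/20)[(6) + (6) + (sqrt(5) + 7) + (7 - sqrt(5)) + (7 - sqrt(5)) + (sqrt(5) + 7) + (-10) + (-10)] = 20/20 = 1
  <chi_rho, chi_2> = (1/20)[1*(6)*conj(1) + 1*(6)*conj(1) + 2*(sqrt(5)/2 + 7/2)*conj(1) + 2*(7/2 - sqrt(5)/2)*conj(1) + 2*(7/2 - sqrt(5)/2)*conj(1) + 2*(sqrt(5)/2 + 7/2)*conj(1) + 5*(-2)*conj(-1) + 5*(-2)*conj(-1)]
      = (1/20)[(6) + (6) + (sqrt(5) + 7) + (7 - sqrt(5)) + (7 - sqrt(5)) + (sqrt(5) + 7) + (10) + (10)] = 60/20 = 3
  <chi_rho, chi_3> = (1/20)[1*(6)*conj(1) + 1*(6)*conj(-1) + 2*(sqrt(5)/2 + 7/2)*conj(-1) + 2*(7/2 - sqrt(5)/2)*conj(1) + 2*(7/2 - sqrt(5)/2)*conj(-1) + 2*(sqrt(5)/2 + 7/2)*conj(1) + 5*(-2)*conj(1) + 5*(-2)*conj(-1)]
      = (1/20)[(6) + (-6) + (-7 - sqrt(5)) + (7 - sqrt(5)) + (-7 + sqrt(5)) + (sqrt(5) + 7) + (-10) + (10)] = 0/20 = 0
  <chi_rho, chi_4> = (1/20)[1*(6)*conj(1) + 1*(6)*conj(-1) + 2*(sqrt(5)/2 + 7/2)*conj(-1) + 2*(7/2 - sqrt(5)/2)*conj(1) + 2*(7/2 - sqrt(5)/2)*conj(-1) + 2*(sqrt(5)/2 + 7/2)*conj(1) + 5*(-2)*conj(-1) + 5*(-2)*conj(1)]
      = (1/20)[(6) + (-6) + (-7 - sqrt(5)) + (7 - sqrt(5)) + (-7 + sqrt(5)) + (sqrt(5) + 7) + (10) + (-10)] = 0/20 = 0
  <chi_rho, chi_5> = (1/20)[1*(6)*conj(2) + 1*(6)*conj(-2) + 2*(sqrt(5)/2 + 7/2)*conj(1/2 + sqrt(5)/2) + 2*(7/2 - sqrt(5)/2)*conj(-1/2 + sqrt(5)/2) + 2*(7/2 - sqrt(5)/2)*conj(1/2 - sqrt(5)/2) + 2*(sqrt(5)/2 + 7/2)*conj(-sqrt(5)/2 - 1/2) + 5*(-2)*conj(0) + 5*(-2)*conj(0)]
      = (1/20)[(12) + (-12) + (6 + 4*sqrt(5)) + (-6 + 4*sqrt(5)) + (6 - 4*sqrt(5)) + (-4*sqrt(5) - 6) + (0) + (0)] = 0/20 = 0
  <chi_rho, chi_6> = (1/20)[1*(6)*conj(2) + 1*(6)*conj(2) + 2*(sqrt(5)/2 + 7/2)*conj(-1/2 + sqrt(5)/2) + 2*(7/2 - sqrt(5)/2)*conj(-sqrt(5)/2 - 1/2) + 2*(7/2 - sqrt(5)/2)*conj(-sqrt(5)/2 - 1/2) + 2*(sqrt(5)/2 + 7/2)*conj(-1/2 + sqrt(5)/2) + 5*(-2)*conj(0) + 5*(-2)*conj(0)]
      = (1/20)[(12) + (12) + (-1 + 3*sqrt(5)) + (-3*sqrt(5) - 1) + (-3*sqrt(5) - 1) + (-1 + 3*sqrt(5)) + (0) + (0)] = 20/20 = 1
  <chi_rho, chi_7> = (1/20)[1*(6)*conj(2) + 1*(6)*conj(-2) + 2*(sqrt(5)/2 + 7/2)*conj(1/2 - sqrt(5)/2) + 2*(7/2 - sqrt(5)/2)*conj(-sqrt(5)/2 - 1/2) + 2*(7/2 - sqrt(5)/2)*conj(1/2 + sqrt(5)/2) + 2*(sqrt(5)/2 + 7/2)*conj(-1/2 + sqrt(5)/2) + 5*(-2)*conj(0) + 5*(-2)*conj(0)]
      = (1/20)[(12) + (-12) + (1 - 3*sqrt(5)) + (-3*sqrt(5) - 1) + (1 + 3*sqrt(5)) + (-1 + 3*sqrt(5)) + (0) + (0)] = 0/20 = 0
  <chi_rho, chi_8> = (1/20)[1*(6)*conj(2) + 1*(6)*conj(2) + 2*(sqrt(5)/2 + 7/2)*conj(-sqrt(5)/2 - 1/2) + 2*(7/2 - sqrt(5)/2)*conj(-1/2 + sqrt(5)/2) + 2*(7/2 - sqrt(5)/2)*conj(-1/2 + sqrt(5)/2) + 2*(sqrt(5)/2 + 7/2)*conj(-sqrt(5)/2 - 1/2) + 5*(-2)*conj(0) + 5*(-2)*conj(0)]
      = (1/20)[(12) + (12) + (-4*sqrt(5) - 6) + (-6 + 4*sqrt(5)) + (-6 + 4*sqrt(5)) + (-4*sqrt(5) - 6) + (0) + (0)] = 0/20 = 0
Dimension check: dim(rho) = sum (mult * dim) = 1*1 + 3*1 + 0*1 + 0*1 + 0*2 + 1*2 + 0*2 + 0*2 = 6 = chi_rho(e) = 6.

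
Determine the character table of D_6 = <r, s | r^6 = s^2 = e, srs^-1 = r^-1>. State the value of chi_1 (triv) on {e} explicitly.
Conjugacy classes: {e} of size 1, {r^3} of size 1, {r^1, r^5} of size 2, {r^2, r^4} of size 2, {s, sr^2, ...} of size 3, {sr, sr^3, ...} of size 3.
Character table:
  irrep \ class              {e} (size 1)  {r^3} (size 1)  {r^1, r^5} (size 2)  {r^2, r^4} (size 2)  {s, sr^2, ...} (size 3)  {sr, sr^3, ...} (size 3)
  chi_1 (triv)               1             1               1                    1                    1                        1                       
  chi_2 (sign: r->1, s->-1)  1             1               1                    1                    -1                       -1                      
  chi_3 (r->-1, s->1)        1             -1              -1                   1                    1                        -1                      
  chi_4 (r->-1, s->-1)       1             -1              -1                   1                    -1                       1                       
  chi_5 (2d, j=1)            2             -2              1                    -1                   0                        0                       
  chi_6 (2d, j=2)            2             2               -1                   -1                   0                        0                       

Spot check: chi_1 (triv) on {e} = 1.

Explanation: D_6 has order 2*6 = 12 with 6 conjugacy classes, hence 6 irreducibles. Sum of squared dims 1 + 1 + 1 + 1 + 4 + 4 = 12 = |G|. Linear characters come from the abelianisation; the 2-dimensional irreps have character r^k -> 2*cos(2*pi*j*k/6), reflections -> 0.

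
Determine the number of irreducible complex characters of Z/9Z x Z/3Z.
27

Details: The number of irreducible complex representations of a finite group equals its number of conjugacy classes. Z/9Z x Z/3Z is abelian of order 27, so every element is its own conjugacy class: 27 classes, so Z/9Z x Z/3Z (order 27) has exactly 27 irreducible complex representations.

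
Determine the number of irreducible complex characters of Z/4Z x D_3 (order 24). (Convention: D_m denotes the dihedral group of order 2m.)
12

Justification: The number of irreducible complex representations of a finite group equals its number of conjugacy classes. For a direct product, #classes(G x H) = #classes(G) * #classes(H). Z/4Z has 4 classes (abelian), D_3 has 3 classes, so 4 * 3 = 12, so Z/4Z x D_3 (order 24) has exactly 12 irreducible complex representations.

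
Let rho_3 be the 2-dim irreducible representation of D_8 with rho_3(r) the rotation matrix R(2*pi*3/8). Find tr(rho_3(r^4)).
chi_{rho_3}(r^4) = 2*cos(2*pi*3*4/8) = -2

rho_3(r^4) is rotation by angle 2*pi*3*4/8, whose trace is 2*cos(2*pi*3*4/8) = -2.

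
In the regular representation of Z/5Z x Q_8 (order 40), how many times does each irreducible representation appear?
Each irreducible V_i of dimension d_i appears with multiplicity d_i, i.e. rho_reg = (direct sum over all irreducibles V_i) d_i V_i. The irreducible dimensions for Z/5Z x Q_8 are 1, 1, 1, 1, 1, 1, 1, 1, 1, 1, 1, 1, 1, 1, 1, 1, 1, 1, 1, 1, 2, 2, 2, 2, 2: 20 irreducibles of dimension 1, each with multiplicity 1; 5 irreducibles of dimension 2, each with multiplicity 2. Total dimension 20*1*1 + 5*2*2 = 40 = |G|.

General theorem: in the regular representation of a finite group G, each irreducible appears with multiplicity equal to its dimension. Check: dim(rho_reg) = sum d_i^2 = 1 + 1 + 1 + 1 + 1 + 1 + 1 + 1 + 1 + 1 + 1 + 1 + 1 + 1 + 1 + 1 + 1 + 1 + 1 + 1 + 4 + 4 + 4 + 4 + 4 = 40 = |G|.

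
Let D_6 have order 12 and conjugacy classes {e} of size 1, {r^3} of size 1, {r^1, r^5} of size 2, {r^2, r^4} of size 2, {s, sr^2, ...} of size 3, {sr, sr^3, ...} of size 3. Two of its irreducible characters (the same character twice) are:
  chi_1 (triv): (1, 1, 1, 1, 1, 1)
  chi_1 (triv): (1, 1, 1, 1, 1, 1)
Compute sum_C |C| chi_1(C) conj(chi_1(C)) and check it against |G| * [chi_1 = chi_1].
Sum = 12 = |G| = 12; so <chi_1, chi_1> = 1 (norm-1 confirms irreducibility).

Derivation: Compute term by term over conjugacy classes (|C| * chi_1(C) * conj(chi_1(C))):
  1*(1)*conj(1) + 1*(1)*conj(1) + 2*(1)*conj(1) + 2*(1)*conj(1) + 3*(1)*conj(1) + 3*(1)*conj(1)
  = (1) + (1) + (2) + (2) + (3) + (3)
  = 12.
Dividing by |G| = 12 gives 12/12 = 1, matching the row-orthogonality relation <chi_1, chi_1> = [chi_1 = chi_1].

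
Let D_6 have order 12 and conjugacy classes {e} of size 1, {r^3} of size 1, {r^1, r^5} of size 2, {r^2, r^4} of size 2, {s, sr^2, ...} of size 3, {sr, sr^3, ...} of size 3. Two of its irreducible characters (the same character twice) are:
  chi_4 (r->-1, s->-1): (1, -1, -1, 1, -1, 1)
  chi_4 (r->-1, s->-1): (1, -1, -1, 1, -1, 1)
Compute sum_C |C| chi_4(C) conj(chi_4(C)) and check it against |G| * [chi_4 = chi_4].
Sum = 12 = |G| = 12; so <chi_4, chi_4> = 1 (norm-1 confirms irreducibility).

Why: Compute term by term over conjugacy classes (|C| * chi_4(C) * conj(chi_4(C))):
  1*(1)*conj(1) + 1*(-1)*conj(-1) + 2*(-1)*conj(-1) + 2*(1)*conj(1) + 3*(-1)*conj(-1) + 3*(1)*conj(1)
  = (1) + (1) + (2) + (2) + (3) + (3)
  = 12.
Dividing by |G| = 12 gives 12/12 = 1, matching the row-orthogonality relation <chi_4, chi_4> = [chi_4 = chi_4].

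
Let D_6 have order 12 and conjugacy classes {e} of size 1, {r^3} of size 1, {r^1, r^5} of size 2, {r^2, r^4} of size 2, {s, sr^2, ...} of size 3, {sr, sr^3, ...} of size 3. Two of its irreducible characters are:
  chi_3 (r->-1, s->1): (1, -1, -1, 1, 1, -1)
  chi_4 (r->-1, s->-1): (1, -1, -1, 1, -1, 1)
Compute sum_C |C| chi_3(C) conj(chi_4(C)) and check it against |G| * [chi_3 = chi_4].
Sum = 0; so <chi_3, chi_4> = 0 (distinct irreducibles are orthogonal).

Working: Compute term by term over conjugacy classes (|C| * chi_3(C) * conj(chi_4(C))):
  1*(1)*conj(1) + 1*(-1)*conj(-1) + 2*(-1)*conj(-1) + 2*(1)*conj(1) + 3*(1)*conj(-1) + 3*(-1)*conj(1)
  = (1) + (1) + (2) + (2) + (-3) + (-3)
  = 0.
Dividing by |G| = 12 gives 0/12 = 0, matching the row-orthogonality relation <chi_3, chi_4> = [chi_3 = chi_4].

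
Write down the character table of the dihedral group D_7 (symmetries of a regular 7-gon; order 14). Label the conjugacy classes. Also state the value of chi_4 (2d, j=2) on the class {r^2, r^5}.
Conjugacy classes: {e} of size 1, {r^1, r^6} of size 2, {r^2, r^5} of size 2, {r^3, r^4} of size 2, {s, sr, ..., sr^6} of size 7.
Character table:
  irrep \ class              {e} (size 1)  {r^1, r^6} (size 2)  {r^2, r^5} (size 2)  {r^3, r^4} (size 2)  {s, sr, ..., sr^6} (size 7)
  chi_1 (triv)               1             1                    1                    1                    1                          
  chi_2 (sign: r->1, s->-1)  1             1                    1                    1                    -1                         
  chi_3 (2d, j=1)            2             2*cos(2*pi/7)        -2*cos(3*pi/7)       -2*cos(pi/7)         0                          
  chi_4 (2d, j=2)            2             -2*cos(3*pi/7)       -2*cos(pi/7)         2*cos(2*pi/7)        0                          
  chi_5 (2d, j=3)            2             -2*cos(pi/7)         2*cos(2*pi/7)        -2*cos(3*pi/7)       0                          

Spot check: chi_4 (2d, j=2) on {r^2, r^5} = -2*cos(pi/7).

Working: D_7 has order 2*7 = 14 with 5 conjugacy classes, hence 5 irreducibles. Sum of squared dims 1 + 1 + 4 + 4 + 4 = 14 = |G|. Linear characters come from the abelianisation; the 2-dimensional irreps have character r^k -> 2*cos(2*pi*j*k/7), reflections -> 0.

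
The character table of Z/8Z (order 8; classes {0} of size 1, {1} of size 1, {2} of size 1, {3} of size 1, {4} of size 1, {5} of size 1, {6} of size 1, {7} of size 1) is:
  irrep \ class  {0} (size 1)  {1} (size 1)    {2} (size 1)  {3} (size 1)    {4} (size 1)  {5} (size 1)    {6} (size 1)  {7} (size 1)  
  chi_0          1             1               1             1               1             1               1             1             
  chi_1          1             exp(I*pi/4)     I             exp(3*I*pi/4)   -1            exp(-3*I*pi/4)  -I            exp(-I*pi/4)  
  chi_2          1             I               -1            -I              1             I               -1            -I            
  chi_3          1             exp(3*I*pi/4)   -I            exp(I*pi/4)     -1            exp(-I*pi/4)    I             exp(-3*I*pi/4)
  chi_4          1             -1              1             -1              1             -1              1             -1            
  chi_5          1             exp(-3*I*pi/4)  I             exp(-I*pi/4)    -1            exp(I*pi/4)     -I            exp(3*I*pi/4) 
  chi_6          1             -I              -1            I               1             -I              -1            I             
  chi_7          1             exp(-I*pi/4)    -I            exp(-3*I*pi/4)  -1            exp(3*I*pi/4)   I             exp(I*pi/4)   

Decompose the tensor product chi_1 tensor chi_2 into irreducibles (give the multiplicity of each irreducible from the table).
chi_1 tensor chi_2 = chi_3 (all other irreducibles have multiplicity 0).

The character of a tensor product is the pointwise product (chi_1 * chi_2)(C) = chi_1(C) * chi_2(C):
  {0}: (1)*(1), {1}: (exp(I*pi/4))*(I), {2}: (I)*(-1), {3}: (exp(3*I*pi/4))*(-I), {4}: (-1)*(1), {5}: (exp(-3*I*pi/4))*(I), {6}: (-I)*(-1), {7}: (exp(-I*pi/4))*(-I)
so (chi_1 * chi_2) takes values
  {0} -> 1, {1} -> exp(3*I*pi/4), {2} -> -I, {3} -> -exp(-3*I*pi/4), {4} -> -1, {5} -> exp(-I*pi/4), {6} -> I, {7} -> -exp(I*pi/4).
Now take the inner product of this character with each irreducible chi from the table, <chi_1*chi_2, chi> = (1/8) sum_C |C| (chi_1*chi_2)(C) conj(chi(C)):
  <chi_1*chi_2, chi_0> = (1/8)[1*(1)*conj(1) + 1*(exp(3*I*pi/4))*conj(1) + 1*(-I)*conj(1) + 1*(-exp(-3*I*pi/4))*conj(1) + 1*(-1)*conj(1) + 1*(exp(-I*pi/4))*conj(1) + 1*(I)*conj(1) + 1*(-exp(I*pi/4))*conj(1)]
      = (1/8)[(1) + (exp(3*I*pi/4)) + (-I) + (-exp(-3*I*pi/4)) + (-1) + (exp(-I*pi/4)) + (I) + (-exp(I*pi/4))] = 0/8 = 0
  <chi_1*chi_2, chi_1> = (1/8)[1*(1)*conj(1) + 1*(exp(3*I*pi/4))*conj(exp(I*pi/4)) + 1*(-I)*conj(I) + 1*(-exp(-3*I*pi/4))*conj(exp(3*I*pi/4)) + 1*(-1)*conj(-1) + 1*(exp(-I*pi/4))*conj(exp(-3*I*pi/4)) + 1*(I)*conj(-I) + 1*(-exp(I*pi/4))*conj(exp(-I*pi/4))]
      = (1/8)[(1) + (I) + (-1) + (-I) + (1) + (I) + (-1) + (-I)] = 0/8 = 0
  <chi_1*chi_2, chi_2> = (1/8)[1*(1)*conj(1) + 1*(exp(3*I*pi/4))*conj(I) + 1*(-I)*conj(-1) + 1*(-exp(-3*I*pi/4))*conj(-I) + 1*(-1)*conj(1) + 1*(exp(-I*pi/4))*conj(I) + 1*(I)*conj(-1) + 1*(-exp(I*pi/4))*conj(-I)]
      = (1/8)[(1) + (-exp(-3*I*pi/4)) + (I) + (-exp(-I*pi/4)) + (-1) + (-exp(I*pi/4)) + (-I) + (-exp(3*I*pi/4))] = 0/8 = 0
  <chi_1*chi_2, chi_3> = (1/8)[1*(1)*conj(1) + 1*(exp(3*I*pi/4))*conj(exp(3*I*pi/4)) + 1*(-I)*conj(-I) + 1*(-exp(-3*I*pi/4))*conj(exp(I*pi/4)) + 1*(-1)*conj(-1) + 1*(exp(-I*pi/4))*conj(exp(-I*pi/4)) + 1*(I)*conj(I) + 1*(-exp(I*pi/4))*conj(exp(-3*I*pi/4))]
      = (1/8)[(1) + (1) + (1) + (1) + (1) + (1) + (1) + (1)] = 8/8 = 1
  <chi_1*chi_2, chi_4> = (1/8)[1*(1)*conj(1) + 1*(exp(3*I*pi/4))*conj(-1) + 1*(-I)*conj(1) + 1*(-exp(-3*I*pi/4))*conj(-1) + 1*(-1)*conj(1) + 1*(exp(-I*pi/4))*conj(-1) + 1*(I)*conj(1) + 1*(-exp(I*pi/4))*conj(-1)]
      = (1/8)[(1) + (-exp(3*I*pi/4)) + (-I) + (exp(-3*I*pi/4)) + (-1) + (-exp(-I*pi/4)) + (I) + (exp(I*pi/4))] = 0/8 = 0
  <chi_1*chi_2, chi_5> = (1/8)[1*(1)*conj(1) + 1*(exp(3*I*pi/4))*conj(exp(-3*I*pi/4)) + 1*(-I)*conj(I) + 1*(-exp(-3*I*pi/4))*conj(exp(-I*pi/4)) + 1*(-1)*conj(-1) + 1*(exp(-I*pi/4))*conj(exp(I*pi/4)) + 1*(I)*conj(-I) + 1*(-exp(I*pi/4))*conj(exp(3*I*pi/4))]
      = (1/8)[(1) + (-I) + (-1) + (I) + (1) + (-I) + (-1) + (I)] = 0/8 = 0
  <chi_1*chi_2, chi_6> = (1/8)[1*(1)*conj(1) + 1*(exp(3*I*pi/4))*conj(-I) + 1*(-I)*conj(-1) + 1*(-exp(-3*I*pi/4))*conj(I) + 1*(-1)*conj(1) + 1*(exp(-I*pi/4))*conj(-I) + 1*(I)*conj(-1) + 1*(-exp(I*pi/4))*conj(I)]
      = (1/8)[(1) + (exp(-3*I*pi/4)) + (I) + (exp(-I*pi/4)) + (-1) + (exp(I*pi/4)) + (-I) + (exp(3*I*pi/4))] = 0/8 = 0
  <chi_1*chi_2, chi_7> = (1/8)[1*(1)*conj(1) + 1*(exp(3*I*pi/4))*conj(exp(-I*pi/4)) + 1*(-I)*conj(-I) + 1*(-exp(-3*I*pi/4))*conj(exp(-3*I*pi/4)) + 1*(-1)*conj(-1) + 1*(exp(-I*pi/4))*conj(exp(3*I*pi/4)) + 1*(I)*conj(I) + 1*(-exp(I*pi/4))*conj(exp(I*pi/4))]
      = (1/8)[(1) + (-1) + (1) + (-1) + (1) + (-1) + (1) + (-1)] = 0/8 = 0
(Exp terms are combined using exp(i*s)*conj(exp(i*t)) = exp(i*(s-t)), and sums of them are collapsed using the identity that for every m > 1 the m distinct m-th roots of unity sum to 0, e.g. 1 + exp(2*I*pi/3) + exp(-2*I*pi/3) = 0.)
Hence the multiplicities are chi_3: 1. Dimension check: dim(chi_1)*dim(chi_2) = 1*1 = 1 and sum (mult * dim) = 1*1 = 1.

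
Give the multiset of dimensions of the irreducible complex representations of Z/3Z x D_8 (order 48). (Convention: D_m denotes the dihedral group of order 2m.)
Dimensions: 1, 1, 1, 1, 1, 1, 1, 1, 1, 1, 1, 1, 2, 2, 2, 2, 2, 2, 2, 2, 2

Explanation: There are 21 irreducibles (= number of conjugacy classes). Their dimensions d_i satisfy sum d_i^2 = |G| = 48: 1 + 1 + 1 + 1 + 1 + 1 + 1 + 1 + 1 + 1 + 1 + 1 + 4 + 4 + 4 + 4 + 4 + 4 + 4 + 4 + 4 = 48. (For the product with Z/3Z: each of the 3 1-dim characters of Z/3Z tensors with each irrep of D_8, giving 3 copies of each D_8-dimension.)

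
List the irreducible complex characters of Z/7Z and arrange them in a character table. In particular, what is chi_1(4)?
Character table of Z/7Z (irreps indexed chi_0,...,chi_6 with chi_k(m) = zeta_7^(k*m), zeta_7 = exp(2*pi*i/7)):
  irrep \ class  {0} (size 1)  {1} (size 1)    {2} (size 1)    {3} (size 1)    {4} (size 1)    {5} (size 1)    {6} (size 1)  
  chi_0          1             1               1               1               1               1               1             
  chi_1          1             exp(2*I*pi/7)   exp(4*I*pi/7)   exp(6*I*pi/7)   exp(-6*I*pi/7)  exp(-4*I*pi/7)  exp(-2*I*pi/7)
  chi_2          1             exp(4*I*pi/7)   exp(-6*I*pi/7)  exp(-2*I*pi/7)  exp(2*I*pi/7)   exp(6*I*pi/7)   exp(-4*I*pi/7)
  chi_3          1             exp(6*I*pi/7)   exp(-2*I*pi/7)  exp(4*I*pi/7)   exp(-4*I*pi/7)  exp(2*I*pi/7)   exp(-6*I*pi/7)
  chi_4          1             exp(-6*I*pi/7)  exp(2*I*pi/7)   exp(-4*I*pi/7)  exp(4*I*pi/7)   exp(-2*I*pi/7)  exp(6*I*pi/7) 
  chi_5          1             exp(-4*I*pi/7)  exp(6*I*pi/7)   exp(2*I*pi/7)   exp(-2*I*pi/7)  exp(-6*I*pi/7)  exp(4*I*pi/7) 
  chi_6          1             exp(-2*I*pi/7)  exp(-4*I*pi/7)  exp(-6*I*pi/7)  exp(6*I*pi/7)   exp(4*I*pi/7)   exp(2*I*pi/7) 

Spot check: chi_1(4) = zeta_7^(1*4) = zeta_7^4 = exp(-6*I*pi/7).

Details: Z/7Z is abelian, so all 7 irreducible complex representations are 1-dimensional. They are given by chi_k(m) = zeta_7^(k*m) for k = 0,...,6. Row orthogonality: sum_m chi_k(m) conj(chi_l(m)) = 7 * [k = l].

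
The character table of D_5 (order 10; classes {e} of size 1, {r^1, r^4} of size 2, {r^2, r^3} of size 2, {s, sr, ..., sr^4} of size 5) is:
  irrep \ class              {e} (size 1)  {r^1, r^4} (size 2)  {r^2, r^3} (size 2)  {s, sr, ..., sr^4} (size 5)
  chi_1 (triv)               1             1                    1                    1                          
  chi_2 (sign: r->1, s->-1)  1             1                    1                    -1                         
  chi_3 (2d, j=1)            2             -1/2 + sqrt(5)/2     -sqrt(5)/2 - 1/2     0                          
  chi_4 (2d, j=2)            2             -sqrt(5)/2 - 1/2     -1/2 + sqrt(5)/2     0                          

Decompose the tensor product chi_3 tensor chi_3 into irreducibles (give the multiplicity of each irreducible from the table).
chi_3 tensor chi_3 = chi_1 + chi_2 + chi_4 (all other irreducibles have multiplicity 0).

Argument: The character of a tensor product is the pointwise product (chi_3 * chi_3)(C) = chi_3(C) * chi_3(C):
  {e}: (2)*(2), {r^1, r^4}: (-1/2 + sqrt(5)/2)*(-1/2 + sqrt(5)/2), {r^2, r^3}: (-sqrt(5)/2 - 1/2)*(-sqrt(5)/2 - 1/2), {s, sr, ..., sr^4}: (0)*(0)
so (chi_3 * chi_3) takes values
  {e} -> 4, {r^1, r^4} -> 3/2 - sqrt(5)/2, {r^2, r^3} -> sqrt(5)/2 + 3/2, {s, sr, ..., sr^4} -> 0.
Now take the inner product of this character with each irreducible chi from the table, <chi_3*chi_3, chi> = (1/10) sum_C |C| (chi_3*chi_3)(C) conj(chi(C)):
  <chi_3*chi_3, chi_1> = (1/10)[1*(4)*conj(1) + 2*(3/2 - sqrt(5)/2)*conj(1) + 2*(sqrt(5)/2 + 3/2)*conj(1) + 5*(0)*conj(1)]
      = (1/10)[(4) + (3 - sqrt(5)) + (sqrt(5) + 3) + (0)] = 10/10 = 1
  <chi_3*chi_3, chi_2> = (1/10)[1*(4)*conj(1) + 2*(3/2 - sqrt(5)/2)*conj(1) + 2*(sqrt(5)/2 + 3/2)*conj(1) + 5*(0)*conj(-1)]
      = (1/10)[(4) + (3 - sqrt(5)) + (sqrt(5) + 3) + (0)] = 10/10 = 1
  <chi_3*chi_3, chi_3> = (1/10)[1*(4)*conj(2) + 2*(3/2 - sqrt(5)/2)*conj(-1/2 + sqrt(5)/2) + 2*(sqrt(5)/2 + 3/2)*conj(-sqrt(5)/2 - 1/2) + 5*(0)*conj(0)]
      = (1/10)[(8) + (-4 + 2*sqrt(5)) + (-2*sqrt(5) - 4) + (0)] = 0/10 = 0
  <chi_3*chi_3, chi_4> = (1/10)[1*(4)*conj(2) + 2*(3/2 - sqrt(5)/2)*conj(-sqrt(5)/2 - 1/2) + 2*(sqrt(5)/2 + 3/2)*conj(-1/2 + sqrt(5)/2) + 5*(0)*conj(0)]
      = (1/10)[(8) + (1 - sqrt(5)) + (1 + sqrt(5)) + (0)] = 10/10 = 1
Hence the multiplicities are chi_1: 1, chi_2: 1, chi_4: 1. Dimension check: dim(chi_3)*dim(chi_3) = 2*2 = 4 and sum (mult * dim) = 1*1 + 1*1 + 1*2 = 4.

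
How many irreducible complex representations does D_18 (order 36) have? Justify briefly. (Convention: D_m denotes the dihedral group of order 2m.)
12

Explanation: The number of irreducible complex representations of a finite group equals its number of conjugacy classes. D_18 has 12 conjugacy classes (n/2 + 3 for n even), so D_18 (order 36) has exactly 12 irreducible complex representations.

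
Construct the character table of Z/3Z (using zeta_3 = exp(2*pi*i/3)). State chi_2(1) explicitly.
Character table of Z/3Z (irreps indexed chi_0,...,chi_2 with chi_k(m) = zeta_3^(k*m), zeta_3 = exp(2*pi*i/3)):
  irrep \ class  {0} (size 1)  {1} (size 1)    {2} (size 1)  
  chi_0          1             1               1             
  chi_1          1             exp(2*I*pi/3)   exp(-2*I*pi/3)
  chi_2          1             exp(-2*I*pi/3)  exp(2*I*pi/3) 

Spot check: chi_2(1) = zeta_3^(2*1) = zeta_3^2 = exp(-2*I*pi/3).

Justification: Z/3Z is abelian, so all 3 irreducible complex representations are 1-dimensional. They are given by chi_k(m) = zeta_3^(k*m) for k = 0,...,2. Row orthogonality: sum_m chi_k(m) conj(chi_l(m)) = 3 * [k = l].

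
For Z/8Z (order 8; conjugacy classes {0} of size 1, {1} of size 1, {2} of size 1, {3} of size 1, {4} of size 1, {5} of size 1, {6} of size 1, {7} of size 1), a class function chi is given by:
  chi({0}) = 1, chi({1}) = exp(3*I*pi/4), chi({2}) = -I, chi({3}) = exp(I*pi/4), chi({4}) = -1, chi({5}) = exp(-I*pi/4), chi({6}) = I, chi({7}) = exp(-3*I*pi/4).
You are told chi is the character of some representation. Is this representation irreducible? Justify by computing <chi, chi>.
Irreducible: <chi, chi> = 1.

Solution. <chi, chi> = (1/|G|) sum_C |C| * |chi(C)|^2 = (1/8)[1*|1|^2 + 1*|exp(3*I*pi/4)|^2 + 1*|-I|^2 + 1*|exp(I*pi/4)|^2 + 1*|-1|^2 + 1*|exp(-I*pi/4)|^2 + 1*|I|^2 + 1*|exp(-3*I*pi/4)|^2]
  = (1/8)[(1) + (1) + (1) + (1) + (1) + (1) + (1) + (1)] = 8/8 = 1.
(Exp terms are combined using exp(i*s)*conj(exp(i*t)) = exp(i*(s-t)), and sums of them are collapsed using the identity that for every m > 1 the m distinct m-th roots of unity sum to 0, e.g. 1 + exp(2*I*pi/3) + exp(-2*I*pi/3) = 0.)
A character is irreducible iff <chi, chi> = 1, so this representation is irreducible.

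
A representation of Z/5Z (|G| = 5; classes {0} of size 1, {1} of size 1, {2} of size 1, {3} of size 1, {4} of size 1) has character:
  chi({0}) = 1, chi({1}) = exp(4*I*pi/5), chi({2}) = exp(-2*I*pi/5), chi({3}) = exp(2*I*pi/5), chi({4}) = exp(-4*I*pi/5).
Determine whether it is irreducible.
Irreducible: <chi, chi> = 1.

Reasoning: <chi, chi> = (1/|G|) sum_C |C| * |chi(C)|^2 = (1/5)[1*|1|^2 + 1*|exp(4*I*pi/5)|^2 + 1*|exp(-2*I*pi/5)|^2 + 1*|exp(2*I*pi/5)|^2 + 1*|exp(-4*I*pi/5)|^2]
  = (1/5)[(1) + (1) + (1) + (1) + (1)] = 5/5 = 1.
(Exp terms are combined using exp(i*s)*conj(exp(i*t)) = exp(i*(s-t)), and sums of them are collapsed using the identity that for every m > 1 the m distinct m-th roots of unity sum to 0, e.g. 1 + exp(2*I*pi/3) + exp(-2*I*pi/3) = 0.)
A character is irreducible iff <chi, chi> = 1, so this representation is irreducible.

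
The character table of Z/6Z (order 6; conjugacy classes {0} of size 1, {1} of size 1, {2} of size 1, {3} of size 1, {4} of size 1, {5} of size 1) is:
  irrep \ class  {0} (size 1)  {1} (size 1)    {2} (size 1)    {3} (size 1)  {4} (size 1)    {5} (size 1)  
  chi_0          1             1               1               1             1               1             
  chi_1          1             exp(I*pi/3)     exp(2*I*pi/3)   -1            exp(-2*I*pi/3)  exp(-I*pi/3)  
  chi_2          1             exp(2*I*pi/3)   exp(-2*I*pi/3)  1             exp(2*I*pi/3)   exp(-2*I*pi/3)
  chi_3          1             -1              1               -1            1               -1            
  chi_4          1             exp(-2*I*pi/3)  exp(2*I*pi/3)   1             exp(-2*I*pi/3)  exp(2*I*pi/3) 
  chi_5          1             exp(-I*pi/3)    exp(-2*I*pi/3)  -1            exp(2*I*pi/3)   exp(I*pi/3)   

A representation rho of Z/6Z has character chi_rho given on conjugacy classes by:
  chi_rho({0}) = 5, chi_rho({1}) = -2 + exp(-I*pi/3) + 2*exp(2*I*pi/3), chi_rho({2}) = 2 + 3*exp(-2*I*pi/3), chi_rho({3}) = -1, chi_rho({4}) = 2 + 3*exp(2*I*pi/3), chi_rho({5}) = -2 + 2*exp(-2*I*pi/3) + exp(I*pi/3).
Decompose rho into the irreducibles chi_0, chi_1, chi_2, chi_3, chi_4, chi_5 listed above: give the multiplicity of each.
Multiplicities: chi_0: 0, chi_1: 0, chi_2: 2, chi_3: 2, chi_4: 0, chi_5: 1.

Argument: Use <chi_rho, chi> = (1/|G|) sum_C |C| * chi_rho(C) * conj(chi(C)) with |G| = 6 for each irreducible chi in the table:
  <chi_rho, chi_0> = (1/6)[1*(5)*conj(1) + 1*(-2 + exp(-I*pi/3) + 2*exp(2*I*pi/3))*conj(1) + 1*(2 + 3*exp(-2*I*pi/3))*conj(1) + 1*(-1)*conj(1) + 1*(2 + 3*exp(2*I*pi/3))*conj(1) + 1*(-2 + 2*exp(-2*I*pi/3) + exp(I*pi/3))*conj(1)]
      = (1/6)[(5) + (-2 + exp(-I*pi/3) + 2*exp(2*I*pi/3)) + (2 + 3*exp(-2*I*pi/3)) + (-1) + (2 + 3*exp(2*I*pi/3)) + (-2 + 2*exp(-2*I*pi/3) + exp(I*pi/3))] = 0/6 = 0
  <chi_rho, chi_1> = (1/6)[1*(5)*conj(1) + 1*(-2 + exp(-I*pi/3) + 2*exp(2*I*pi/3))*conj(exp(I*pi/3)) + 1*(2 + 3*exp(-2*I*pi/3))*conj(exp(2*I*pi/3)) + 1*(-1)*conj(-1) + 1*(2 + 3*exp(2*I*pi/3))*conj(exp(-2*I*pi/3)) + 1*(-2 + 2*exp(-2*I*pi/3) + exp(I*pi/3))*conj(exp(-I*pi/3))]
      = (1/6)[(5) + (exp(-2*I*pi/3) - 2*exp(-I*pi/3) + 2*exp(I*pi/3)) + (2*exp(-2*I*pi/3) + 3*exp(2*I*pi/3)) + (1) + (3*exp(-2*I*pi/3) + 2*exp(2*I*pi/3)) + (-2*exp(I*pi/3) + 2*exp(-I*pi/3) + exp(2*I*pi/3))] = 0/6 = 0
  <chi_rho, chi_2> = (1/6)[1*(5)*conj(1) + 1*(-2 + exp(-I*pi/3) + 2*exp(2*I*pi/3))*conj(exp(2*I*pi/3)) + 1*(2 + 3*exp(-2*I*pi/3))*conj(exp(-2*I*pi/3)) + 1*(-1)*conj(1) + 1*(2 + 3*exp(2*I*pi/3))*conj(exp(2*I*pi/3)) + 1*(-2 + 2*exp(-2*I*pi/3) + exp(I*pi/3))*conj(exp(-2*I*pi/3))]
      = (1/6)[(5) + (1 - 2*exp(-2*I*pi/3)) + (3 + 2*exp(2*I*pi/3)) + (-1) + (3 + 2*exp(-2*I*pi/3)) + (1 - 2*exp(2*I*pi/3))] = 12/6 = 2
  <chi_rho, chi_3> = (1/6)[1*(5)*conj(1) + 1*(-2 + exp(-I*pi/3) + 2*exp(2*I*pi/3))*conj(-1) + 1*(2 + 3*exp(-2*I*pi/3))*conj(1) + 1*(-1)*conj(-1) + 1*(2 + 3*exp(2*I*pi/3))*conj(1) + 1*(-2 + 2*exp(-2*I*pi/3) + exp(I*pi/3))*conj(-1)]
      = (1/6)[(5) + (2 - 2*exp(2*I*pi/3) - exp(-I*pi/3)) + (2 + 3*exp(-2*I*pi/3)) + (1) + (2 + 3*exp(2*I*pi/3)) + (2 - exp(I*pi/3) - 2*exp(-2*I*pi/3))] = 12/6 = 2
  <chi_rho, chi_4> = (1/6)[1*(5)*conj(1) + 1*(-2 + exp(-I*pi/3) + 2*exp(2*I*pi/3))*conj(exp(-2*I*pi/3)) + 1*(2 + 3*exp(-2*I*pi/3))*conj(exp(2*I*pi/3)) + 1*(-1)*conj(1) + 1*(2 + 3*exp(2*I*pi/3))*conj(exp(-2*I*pi/3)) + 1*(-2 + 2*exp(-2*I*pi/3) + exp(I*pi/3))*conj(exp(2*I*pi/3))]
      = (1/6)[(5) + (2*exp(-2*I*pi/3) - 2*exp(2*I*pi/3) + exp(I*pi/3)) + (2*exp(-2*I*pi/3) + 3*exp(2*I*pi/3)) + (-1) + (3*exp(-2*I*pi/3) + 2*exp(2*I*pi/3)) + (exp(-I*pi/3) + 2*exp(2*I*pi/3) - 2*exp(-2*I*pi/3))] = 0/6 = 0
  <chi_rho, chi_5> = (1/6)[1*(5)*conj(1) + 1*(-2 + exp(-I*pi/3) + 2*exp(2*I*pi/3))*conj(exp(-I*pi/3)) + 1*(2 + 3*exp(-2*I*pi/3))*conj(exp(-2*I*pi/3)) + 1*(-1)*conj(-1) + 1*(2 + 3*exp(2*I*pi/3))*conj(exp(2*I*pi/3)) + 1*(-2 + 2*exp(-2*I*pi/3) + exp(I*pi/3))*conj(exp(I*pi/3))]
      = (1/6)[(5) + (-1 - 2*exp(I*pi/3)) + (3 + 2*exp(2*I*pi/3)) + (1) + (3 + 2*exp(-2*I*pi/3)) + (-1 - 2*exp(-I*pi/3))] = 6/6 = 1
(Exp terms are combined using exp(i*s)*conj(exp(i*t)) = exp(i*(s-t)), and sums of them are collapsed using the identity that for every m > 1 the m distinct m-th roots of unity sum to 0, e.g. 1 + exp(2*I*pi/3) + exp(-2*I*pi/3) = 0.)
Dimension check: dim(rho) = sum (mult * dim) = 0*1 + 0*1 + 2*1 + 2*1 + 0*1 + 1*1 = 5 = chi_rho(e) = 5.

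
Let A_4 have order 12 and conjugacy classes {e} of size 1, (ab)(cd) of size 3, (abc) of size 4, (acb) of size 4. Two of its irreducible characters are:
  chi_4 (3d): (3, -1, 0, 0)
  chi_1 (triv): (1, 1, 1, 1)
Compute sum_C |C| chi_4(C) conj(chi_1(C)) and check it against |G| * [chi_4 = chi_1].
Sum = 0; so <chi_4, chi_1> = 0 (distinct irreducibles are orthogonal).

Derivation: Compute term by term over conjugacy classes (|C| * chi_4(C) * conj(chi_1(C))):
  1*(3)*conj(1) + 3*(-1)*conj(1) + 4*(0)*conj(1) + 4*(0)*conj(1)
  = (3) + (-3) + (0) + (0)
  = 0.
(Exp terms are combined using exp(i*s)*conj(exp(i*t)) = exp(i*(s-t)), and sums of them are collapsed using the identity that for every m > 1 the m distinct m-th roots of unity sum to 0, e.g. 1 + exp(2*I*pi/3) + exp(-2*I*pi/3) = 0.)
Dividing by |G| = 12 gives 0/12 = 0, matching the row-orthogonality relation <chi_4, chi_1> = [chi_4 = chi_1].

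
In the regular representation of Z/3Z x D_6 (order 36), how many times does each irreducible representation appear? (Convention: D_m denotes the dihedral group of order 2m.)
Each irreducible V_i of dimension d_i appears with multiplicity d_i, i.e. rho_reg = (direct sum over all irreducibles V_i) d_i V_i. The irreducible dimensions for Z/3Z x D_6 are 1, 1, 1, 1, 1, 1, 1, 1, 1, 1, 1, 1, 2, 2, 2, 2, 2, 2: 12 irreducibles of dimension 1, each with multiplicity 1; 6 irreducibles of dimension 2, each with multiplicity 2. Total dimension 12*1*1 + 6*2*2 = 36 = |G|.

Explanation: General theorem: in the regular representation of a finite group G, each irreducible appears with multiplicity equal to its dimension. Check: dim(rho_reg) = sum d_i^2 = 1 + 1 + 1 + 1 + 1 + 1 + 1 + 1 + 1 + 1 + 1 + 1 + 4 + 4 + 4 + 4 + 4 + 4 = 36 = |G|.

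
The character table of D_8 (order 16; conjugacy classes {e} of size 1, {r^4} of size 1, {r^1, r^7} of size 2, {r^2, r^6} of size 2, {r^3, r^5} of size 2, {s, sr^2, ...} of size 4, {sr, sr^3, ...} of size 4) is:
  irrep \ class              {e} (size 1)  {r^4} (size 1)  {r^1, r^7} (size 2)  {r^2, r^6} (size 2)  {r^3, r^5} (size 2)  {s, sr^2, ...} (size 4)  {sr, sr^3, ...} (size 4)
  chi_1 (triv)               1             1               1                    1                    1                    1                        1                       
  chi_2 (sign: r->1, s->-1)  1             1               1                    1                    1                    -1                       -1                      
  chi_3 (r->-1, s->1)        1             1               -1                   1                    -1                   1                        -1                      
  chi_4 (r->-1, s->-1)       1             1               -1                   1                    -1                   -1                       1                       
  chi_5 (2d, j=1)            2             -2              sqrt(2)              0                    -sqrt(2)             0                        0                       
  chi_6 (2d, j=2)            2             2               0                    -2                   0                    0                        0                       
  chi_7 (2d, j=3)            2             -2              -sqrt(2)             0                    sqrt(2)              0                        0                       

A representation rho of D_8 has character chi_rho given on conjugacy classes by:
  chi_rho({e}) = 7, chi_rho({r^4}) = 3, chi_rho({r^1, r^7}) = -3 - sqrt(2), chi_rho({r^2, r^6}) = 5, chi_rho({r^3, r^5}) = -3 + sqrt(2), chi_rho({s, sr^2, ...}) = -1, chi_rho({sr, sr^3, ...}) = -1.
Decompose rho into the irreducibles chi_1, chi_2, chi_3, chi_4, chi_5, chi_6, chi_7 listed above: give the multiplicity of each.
Multiplicities: chi_1: 0, chi_2: 1, chi_3: 2, chi_4: 2, chi_5: 0, chi_6: 0, chi_7: 1.

Derivation: Use <chi_rho, chi> = (1/|G|) sum_C |C| * chi_rho(C) * conj(chi(C)) with |G| = 16 for each irreducible chi in the table:
  <chi_rho, chi_1> = (1/16)[1*(7)*conj(1) + 1*(3)*conj(1) + 2*(-3 - sqrt(2))*conj(1) + 2*(5)*conj(1) + 2*(-3 + sqrt(2))*conj(1) + 4*(-1)*conj(1) + 4*(-1)*conj(1)]
      = (1/16)[(7) + (3) + (-6 - 2*sqrt(2)) + (10) + (-6 + 2*sqrt(2)) + (-4) + (-4)] = 0/16 = 0
  <chi_rho, chi_2> = (1/16)[1*(7)*conj(1) + 1*(3)*conj(1) + 2*(-3 - sqrt(2))*conj(1) + 2*(5)*conj(1) + 2*(-3 + sqrt(2))*conj(1) + 4*(-1)*conj(-1) + 4*(-1)*conj(-1)]
      = (1/16)[(7) + (3) + (-6 - 2*sqrt(2)) + (10) + (-6 + 2*sqrt(2)) + (4) + (4)] = 16/16 = 1
  <chi_rho, chi_3> = (1/16)[1*(7)*conj(1) + 1*(3)*conj(1) + 2*(-3 - sqrt(2))*conj(-1) + 2*(5)*conj(1) + 2*(-3 + sqrt(2))*conj(-1) + 4*(-1)*conj(1) + 4*(-1)*conj(-1)]
      = (1/16)[(7) + (3) + (2*sqrt(2) + 6) + (10) + (6 - 2*sqrt(2)) + (-4) + (4)] = 32/16 = 2
  <chi_rho, chi_4> = (1/16)[1*(7)*conj(1) + 1*(3)*conj(1) + 2*(-3 - sqrt(2))*conj(-1) + 2*(5)*conj(1) + 2*(-3 + sqrt(2))*conj(-1) + 4*(-1)*conj(-1) + 4*(-1)*conj(1)]
      = (1/16)[(7) + (3) + (2*sqrt(2) + 6) + (10) + (6 - 2*sqrt(2)) + (4) + (-4)] = 32/16 = 2
  <chi_rho, chi_5> = (1/16)[1*(7)*conj(2) + 1*(3)*conj(-2) + 2*(-3 - sqrt(2))*conj(sqrt(2)) + 2*(5)*conj(0) + 2*(-3 + sqrt(2))*conj(-sqrt(2)) + 4*(-1)*conj(0) + 4*(-1)*conj(0)]
      = (1/16)[(14) + (-6) + (-6*sqrt(2) - 4) + (0) + (-4 + 6*sqrt(2)) + (0) + (0)] = 0/16 = 0
  <chi_rho, chi_6> = (1/16)[1*(7)*conj(2) + 1*(3)*conj(2) + 2*(-3 - sqrt(2))*conj(0) + 2*(5)*conj(-2) + 2*(-3 + sqrt(2))*conj(0) + 4*(-1)*conj(0) + 4*(-1)*conj(0)]
      = (1/16)[(14) + (6) + (0) + (-20) + (0) + (0) + (0)] = 0/16 = 0
  <chi_rho, chi_7> = (1/16)[1*(7)*conj(2) + 1*(3)*conj(-2) + 2*(-3 - sqrt(2))*conj(-sqrt(2)) + 2*(5)*conj(0) + 2*(-3 + sqrt(2))*conj(sqrt(2)) + 4*(-1)*conj(0) + 4*(-1)*conj(0)]
      = (1/16)[(14) + (-6) + (4 + 6*sqrt(2)) + (0) + (4 - 6*sqrt(2)) + (0) + (0)] = 16/16 = 1
Dimension check: dim(rho) = sum (mult * dim) = 0*1 + 1*1 + 2*1 + 2*1 + 0*2 + 0*2 + 1*2 = 7 = chi_rho(e) = 7.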